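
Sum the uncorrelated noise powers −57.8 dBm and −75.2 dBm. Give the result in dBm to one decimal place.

Convert to linear, add, convert back:
P₁ = 1.66×10⁻⁹ W, P₂ = 3.02×10⁻¹¹ W
P_tot = 1.69×10⁻⁹ W → 10 log₁₀(P_tot / 10⁻³) = −57.7 dBm

−57.7 dBm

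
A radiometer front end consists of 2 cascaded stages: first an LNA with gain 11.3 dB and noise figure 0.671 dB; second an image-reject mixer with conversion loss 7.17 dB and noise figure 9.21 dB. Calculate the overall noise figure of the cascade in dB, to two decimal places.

Convert to linear (a loss of L dB is a gain of −L dB): F_i = 10^(NF_i/10), G_i = 10^(G_i,dB/10)
  Stage 1: F_1 = 10^(0.671/10) = 1.167, G_1 = 10^(11.3/10) = 13.49
  Stage 2: F_2 = 10^(9.21/10) = 8.337, G_2 = 10^(−7.17/10) = 0.1919
Friis cascade:
  F = 1.167 + (8.337 − 1)/13.49 = 1.711
NF = 10 log₁₀(1.711) = 2.33 dB

2.33 dB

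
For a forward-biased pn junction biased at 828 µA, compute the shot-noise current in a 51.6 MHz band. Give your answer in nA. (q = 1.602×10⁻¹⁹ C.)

117 nA

I_n = √(2qI·B)
2qI·B = 2 × 1.602×10⁻¹⁹ × 8.28×10⁻⁴ × 5.16×10⁷ = 1.37×10⁻¹⁴ A²
I_n = √(1.37×10⁻¹⁴) = 1.17×10⁻⁷ A = 117 nA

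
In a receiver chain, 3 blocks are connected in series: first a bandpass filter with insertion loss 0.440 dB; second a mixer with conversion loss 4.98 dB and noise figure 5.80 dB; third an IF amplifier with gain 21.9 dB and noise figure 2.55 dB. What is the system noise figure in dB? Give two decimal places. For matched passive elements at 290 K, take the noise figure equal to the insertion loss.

Convert to linear (a loss of L dB is a gain of −L dB): F_i = 10^(NF_i/10), G_i = 10^(G_i,dB/10)
  Stage 1: F_1 = 10^(0.440/10) = 1.107, G_1 = 10^(−0.440/10) = 0.9036
  Stage 2: F_2 = 10^(5.80/10) = 3.802, G_2 = 10^(−4.98/10) = 0.3177
  Stage 3: F_3 = 10^(2.55/10) = 1.799, G_3 = 10^(21.9/10) = 154.9
Friis cascade:
  F = 1.107 + (3.802 − 1)/0.9036 + (1.799 − 1)/0.2871 = 6.990
NF = 10 log₁₀(6.990) = 8.44 dB

8.44 dB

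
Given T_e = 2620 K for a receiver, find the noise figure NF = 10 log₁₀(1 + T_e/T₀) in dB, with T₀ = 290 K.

10.01 dB

F = 1 + T_e/T₀ = 1 + 2620/290 = 10.0345
NF = 10 log₁₀(10.0345) = 10.01 dB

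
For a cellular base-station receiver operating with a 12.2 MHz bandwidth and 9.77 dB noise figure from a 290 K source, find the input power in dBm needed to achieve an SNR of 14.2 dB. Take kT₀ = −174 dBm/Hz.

−79.2 dBm

Sensitivity = −174 + 10 log₁₀(B) + NF + SNR_min
= −174 + 70.86 + 9.77 + 14.2
= −79.17 dBm → −79.2 dBm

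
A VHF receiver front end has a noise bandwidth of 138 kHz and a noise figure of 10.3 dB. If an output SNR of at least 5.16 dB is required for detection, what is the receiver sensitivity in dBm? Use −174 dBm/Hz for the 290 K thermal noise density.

Sensitivity = −174 + 10 log₁₀(B) + NF + SNR_min
= −174 + 51.4 + 10.3 + 5.16
= −107.14 dBm → −107.1 dBm

−107.1 dBm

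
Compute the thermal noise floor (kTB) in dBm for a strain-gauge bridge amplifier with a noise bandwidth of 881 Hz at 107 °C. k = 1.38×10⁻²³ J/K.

−143.4 dBm

T = 107 °C + 273.15 = 380.15 K
P_n = kTB = 1.38×10⁻²³ × 380.15 × 8.81×10² = 4.62×10⁻¹⁸ W
In dBm: 10 log₁₀(4.62×10⁻¹⁸ / 10⁻³) = −143.4 dBm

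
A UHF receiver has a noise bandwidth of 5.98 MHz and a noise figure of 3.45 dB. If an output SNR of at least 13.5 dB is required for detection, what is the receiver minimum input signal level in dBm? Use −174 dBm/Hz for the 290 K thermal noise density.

Sensitivity = −174 + 10 log₁₀(B) + NF + SNR_min
= −174 + 67.77 + 3.45 + 13.5
= −89.28 dBm → −89.3 dBm

−89.3 dBm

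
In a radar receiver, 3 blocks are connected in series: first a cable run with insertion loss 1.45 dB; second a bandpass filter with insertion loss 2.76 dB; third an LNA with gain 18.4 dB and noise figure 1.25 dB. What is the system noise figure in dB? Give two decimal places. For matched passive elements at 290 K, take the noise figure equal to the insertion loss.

5.46 dB

Convert to linear (a loss of L dB is a gain of −L dB): F_i = 10^(NF_i/10), G_i = 10^(G_i,dB/10)
  Stage 1: F_1 = 10^(1.45/10) = 1.396, G_1 = 10^(−1.45/10) = 0.7161
  Stage 2: F_2 = 10^(2.76/10) = 1.888, G_2 = 10^(−2.76/10) = 0.5297
  Stage 3: F_3 = 10^(1.25/10) = 1.334, G_3 = 10^(18.4/10) = 69.18
Friis cascade:
  F = 1.396 + (1.888 − 1)/0.7161 + (1.334 − 1)/0.3793 = 3.516
NF = 10 log₁₀(3.516) = 5.46 dB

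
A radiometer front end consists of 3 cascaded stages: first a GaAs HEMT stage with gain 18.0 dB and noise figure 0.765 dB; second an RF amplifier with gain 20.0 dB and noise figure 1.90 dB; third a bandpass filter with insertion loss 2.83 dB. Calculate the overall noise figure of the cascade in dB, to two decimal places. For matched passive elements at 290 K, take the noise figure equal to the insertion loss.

Convert to linear (a loss of L dB is a gain of −L dB): F_i = 10^(NF_i/10), G_i = 10^(G_i,dB/10)
  Stage 1: F_1 = 10^(0.765/10) = 1.193, G_1 = 10^(18.0/10) = 63.10
  Stage 2: F_2 = 10^(1.90/10) = 1.549, G_2 = 10^(20.0/10) = 100.0
  Stage 3: F_3 = 10^(2.83/10) = 1.919, G_3 = 10^(−2.83/10) = 0.5212
Friis cascade:
  F = 1.193 + (1.549 − 1)/63.10 + (1.919 − 1)/6310 = 1.201
NF = 10 log₁₀(1.201) = 0.80 dB

0.80 dB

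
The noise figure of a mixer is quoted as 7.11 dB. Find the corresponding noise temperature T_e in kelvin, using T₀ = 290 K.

F = 10^(7.11/10) = 5.14044
T_e = (F − 1)·T₀ = (5.14044 − 1) × 290 = 1201 K

1201 K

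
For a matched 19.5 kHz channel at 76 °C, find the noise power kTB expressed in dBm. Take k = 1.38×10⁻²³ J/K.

T = 76 °C + 273.15 = 349.15 K
P_n = kTB = 1.38×10⁻²³ × 349.15 × 1.95×10⁴ = 9.40×10⁻¹⁷ W
In dBm: 10 log₁₀(9.40×10⁻¹⁷ / 10⁻³) = −130.3 dBm

−130.3 dBm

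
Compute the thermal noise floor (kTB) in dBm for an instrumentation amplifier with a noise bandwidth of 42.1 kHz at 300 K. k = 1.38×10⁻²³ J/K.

P_n = kTB = 1.38×10⁻²³ × 300 × 4.21×10⁴ = 1.74×10⁻¹⁶ W
In dBm: 10 log₁₀(1.74×10⁻¹⁶ / 10⁻³) = −127.6 dBm

−127.6 dBm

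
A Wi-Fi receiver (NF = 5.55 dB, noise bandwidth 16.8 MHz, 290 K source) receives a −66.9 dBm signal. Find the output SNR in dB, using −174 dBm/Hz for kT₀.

Noise floor: N = −174 + 10 log₁₀(B) + NF
10 log₁₀(1.68×10⁷) = 72.25 dB
N = −174 + 72.25 + 5.55 = −96.20 dBm
SNR = P_sig − N = −66.9 − (−96.20) = 29.30 dB → 29.3 dB

29.3 dB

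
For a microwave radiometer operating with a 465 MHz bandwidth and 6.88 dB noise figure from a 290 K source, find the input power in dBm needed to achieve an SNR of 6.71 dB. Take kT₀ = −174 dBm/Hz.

−73.7 dBm

Sensitivity = −174 + 10 log₁₀(B) + NF + SNR_min
= −174 + 86.67 + 6.88 + 6.71
= −73.74 dBm → −73.7 dBm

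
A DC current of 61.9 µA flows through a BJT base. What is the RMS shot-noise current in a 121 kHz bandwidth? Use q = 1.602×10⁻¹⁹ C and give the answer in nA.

1.55 nA

I_n = √(2qI·B)
2qI·B = 2 × 1.602×10⁻¹⁹ × 6.19×10⁻⁵ × 1.21×10⁵ = 2.40×10⁻¹⁸ A²
I_n = √(2.40×10⁻¹⁸) = 1.55×10⁻⁹ A = 1.55 nA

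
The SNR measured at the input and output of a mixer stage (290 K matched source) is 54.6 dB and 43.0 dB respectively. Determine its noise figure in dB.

11.6 dB

NF (dB) = SNR_in(dB) − SNR_out(dB) when the source is at T₀
NF = 54.6 − 43.0 = 11.6 dB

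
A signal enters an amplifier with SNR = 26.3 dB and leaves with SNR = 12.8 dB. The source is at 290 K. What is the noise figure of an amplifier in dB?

NF (dB) = SNR_in(dB) − SNR_out(dB) when the source is at T₀
NF = 26.3 − 12.8 = 13.5 dB

13.5 dB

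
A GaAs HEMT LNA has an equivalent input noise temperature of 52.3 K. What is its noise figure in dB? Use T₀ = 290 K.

0.720 dB

F = 1 + T_e/T₀ = 1 + 52.3/290 = 1.18034
NF = 10 log₁₀(1.18034) = 0.720 dB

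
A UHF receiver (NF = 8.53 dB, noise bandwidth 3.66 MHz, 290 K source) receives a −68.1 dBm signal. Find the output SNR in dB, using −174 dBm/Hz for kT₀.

Noise floor: N = −174 + 10 log₁₀(B) + NF
10 log₁₀(3.66×10⁶) = 65.63 dB
N = −174 + 65.63 + 8.53 = −99.84 dBm
SNR = P_sig − N = −68.1 − (−99.84) = 31.74 dB → 31.7 dB

31.7 dB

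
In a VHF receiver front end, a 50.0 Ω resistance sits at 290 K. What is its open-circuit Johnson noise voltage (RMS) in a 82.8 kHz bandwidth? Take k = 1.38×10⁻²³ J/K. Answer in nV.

257 nV

V_n = √(4kTRB)
4kTRB = 4 × 1.38×10⁻²³ × 290 × 5.00×10¹ × 8.28×10⁴ = 6.63×10⁻¹⁴ V²
V_n = √(6.63×10⁻¹⁴) = 2.57×10⁻⁷ V = 257 nV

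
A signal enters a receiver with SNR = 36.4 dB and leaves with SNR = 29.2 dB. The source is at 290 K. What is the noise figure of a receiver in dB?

NF (dB) = SNR_in(dB) − SNR_out(dB) when the source is at T₀
NF = 36.4 − 29.2 = 7.2 dB

7.2 dB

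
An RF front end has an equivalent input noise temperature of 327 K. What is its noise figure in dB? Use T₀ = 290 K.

F = 1 + T_e/T₀ = 1 + 327/290 = 2.12759
NF = 10 log₁₀(2.12759) = 3.28 dB

3.28 dB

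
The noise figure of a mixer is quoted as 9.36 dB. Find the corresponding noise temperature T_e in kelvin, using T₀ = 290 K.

2213 K

F = 10^(9.36/10) = 8.62979
T_e = (F − 1)·T₀ = (8.62979 − 1) × 290 = 2213 K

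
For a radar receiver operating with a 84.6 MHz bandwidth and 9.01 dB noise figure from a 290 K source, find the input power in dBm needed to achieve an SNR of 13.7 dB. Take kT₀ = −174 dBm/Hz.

−72.0 dBm

Sensitivity = −174 + 10 log₁₀(B) + NF + SNR_min
= −174 + 79.27 + 9.01 + 13.7
= −72.02 dBm → −72.0 dBm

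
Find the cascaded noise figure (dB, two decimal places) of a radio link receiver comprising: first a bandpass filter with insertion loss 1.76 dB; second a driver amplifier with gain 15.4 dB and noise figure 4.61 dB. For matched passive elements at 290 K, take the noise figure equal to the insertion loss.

Convert to linear (a loss of L dB is a gain of −L dB): F_i = 10^(NF_i/10), G_i = 10^(G_i,dB/10)
  Stage 1: F_1 = 10^(1.76/10) = 1.500, G_1 = 10^(−1.76/10) = 0.6668
  Stage 2: F_2 = 10^(4.61/10) = 2.891, G_2 = 10^(15.4/10) = 34.67
Friis cascade:
  F = 1.500 + (2.891 − 1)/0.6668 = 4.335
NF = 10 log₁₀(4.335) = 6.37 dB

6.37 dB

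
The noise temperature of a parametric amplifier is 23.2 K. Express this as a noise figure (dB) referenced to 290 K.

0.334 dB

F = 1 + T_e/T₀ = 1 + 23.2/290 = 1.08
NF = 10 log₁₀(1.08) = 0.334 dB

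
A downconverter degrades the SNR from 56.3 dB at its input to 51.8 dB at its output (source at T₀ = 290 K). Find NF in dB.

NF (dB) = SNR_in(dB) − SNR_out(dB) when the source is at T₀
NF = 56.3 − 51.8 = 4.5 dB

4.5 dB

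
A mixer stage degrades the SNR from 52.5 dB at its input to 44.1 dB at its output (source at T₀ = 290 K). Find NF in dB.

8.4 dB

NF (dB) = SNR_in(dB) − SNR_out(dB) when the source is at T₀
NF = 52.5 − 44.1 = 8.4 dB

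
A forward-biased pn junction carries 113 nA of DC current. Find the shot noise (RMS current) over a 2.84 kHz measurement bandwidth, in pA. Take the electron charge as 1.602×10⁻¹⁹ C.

I_n = √(2qI·B)
2qI·B = 2 × 1.602×10⁻¹⁹ × 1.13×10⁻⁷ × 2.84×10³ = 1.03×10⁻²² A²
I_n = √(1.03×10⁻²²) = 1.01×10⁻¹¹ A = 10.1 pA

10.1 pA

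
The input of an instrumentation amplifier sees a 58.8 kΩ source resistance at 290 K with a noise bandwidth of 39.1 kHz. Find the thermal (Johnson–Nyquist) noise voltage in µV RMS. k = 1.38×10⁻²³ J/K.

6.07 µV

V_n = √(4kTRB)
4kTRB = 4 × 1.38×10⁻²³ × 290 × 5.88×10⁴ × 3.91×10⁴ = 3.68×10⁻¹¹ V²
V_n = √(3.68×10⁻¹¹) = 6.07×10⁻⁶ V = 6.07 µV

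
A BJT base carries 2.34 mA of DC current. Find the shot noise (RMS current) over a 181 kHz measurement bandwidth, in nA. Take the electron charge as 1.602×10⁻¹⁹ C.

11.6 nA

I_n = √(2qI·B)
2qI·B = 2 × 1.602×10⁻¹⁹ × 2.34×10⁻³ × 1.81×10⁵ = 1.36×10⁻¹⁶ A²
I_n = √(1.36×10⁻¹⁶) = 1.16×10⁻⁸ A = 11.6 nA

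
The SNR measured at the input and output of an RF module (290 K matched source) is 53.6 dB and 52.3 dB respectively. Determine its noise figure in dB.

1.3 dB

NF (dB) = SNR_in(dB) − SNR_out(dB) when the source is at T₀
NF = 53.6 − 52.3 = 1.3 dB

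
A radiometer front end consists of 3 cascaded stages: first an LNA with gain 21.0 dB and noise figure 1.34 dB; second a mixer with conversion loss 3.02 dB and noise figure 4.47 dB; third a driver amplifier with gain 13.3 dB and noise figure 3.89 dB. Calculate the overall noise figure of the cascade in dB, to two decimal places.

1.46 dB

Convert to linear (a loss of L dB is a gain of −L dB): F_i = 10^(NF_i/10), G_i = 10^(G_i,dB/10)
  Stage 1: F_1 = 10^(1.34/10) = 1.361, G_1 = 10^(21.0/10) = 125.9
  Stage 2: F_2 = 10^(4.47/10) = 2.799, G_2 = 10^(−3.02/10) = 0.4989
  Stage 3: F_3 = 10^(3.89/10) = 2.449, G_3 = 10^(13.3/10) = 21.38
Friis cascade:
  F = 1.361 + (2.799 − 1)/125.9 + (2.449 − 1)/62.81 = 1.399
NF = 10 log₁₀(1.399) = 1.46 dB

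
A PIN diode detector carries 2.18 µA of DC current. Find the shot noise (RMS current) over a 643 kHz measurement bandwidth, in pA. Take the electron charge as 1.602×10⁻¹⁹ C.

I_n = √(2qI·B)
2qI·B = 2 × 1.602×10⁻¹⁹ × 2.18×10⁻⁶ × 6.43×10⁵ = 4.49×10⁻¹⁹ A²
I_n = √(4.49×10⁻¹⁹) = 6.70×10⁻¹⁰ A = 670 pA

670 pA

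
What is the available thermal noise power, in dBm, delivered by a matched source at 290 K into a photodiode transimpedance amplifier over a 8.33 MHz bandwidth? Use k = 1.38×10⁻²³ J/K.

P_n = kTB = 1.38×10⁻²³ × 290 × 8.33×10⁶ = 3.33×10⁻¹⁴ W
In dBm: 10 log₁₀(3.33×10⁻¹⁴ / 10⁻³) = −104.8 dBm

−104.8 dBm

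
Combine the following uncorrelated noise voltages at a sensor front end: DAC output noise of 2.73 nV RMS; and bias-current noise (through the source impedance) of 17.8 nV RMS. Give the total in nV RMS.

Uncorrelated sources add in power (mean-square): V_tot = √(ΣV_i²)
V_tot = √[(2.73×10⁻⁹)² + (1.78×10⁻⁸)²] = 1.80×10⁻⁸ V = 18.0 nV

18.0 nV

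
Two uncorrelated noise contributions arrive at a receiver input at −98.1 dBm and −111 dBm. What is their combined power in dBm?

Convert to linear, add, convert back:
P₁ = 1.55×10⁻¹³ W, P₂ = 7.94×10⁻¹⁵ W
P_tot = 1.63×10⁻¹³ W → 10 log₁₀(P_tot / 10⁻³) = −97.9 dBm

−97.9 dBm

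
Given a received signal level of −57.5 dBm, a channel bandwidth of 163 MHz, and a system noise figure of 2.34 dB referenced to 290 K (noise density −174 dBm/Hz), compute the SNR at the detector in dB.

32.0 dB

Noise floor: N = −174 + 10 log₁₀(B) + NF
10 log₁₀(1.63×10⁸) = 82.12 dB
N = −174 + 82.12 + 2.34 = −89.54 dBm
SNR = P_sig − N = −57.5 − (−89.54) = 32.04 dB → 32.0 dB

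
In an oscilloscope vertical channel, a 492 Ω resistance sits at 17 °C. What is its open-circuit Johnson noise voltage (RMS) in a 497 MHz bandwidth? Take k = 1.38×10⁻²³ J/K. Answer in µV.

62.6 µV

T = 17 °C + 273.15 = 290.15 K
V_n = √(4kTRB)
4kTRB = 4 × 1.38×10⁻²³ × 290.15 × 4.92×10² × 4.97×10⁸ = 3.92×10⁻⁹ V²
V_n = √(3.92×10⁻⁹) = 6.26×10⁻⁵ V = 62.6 µV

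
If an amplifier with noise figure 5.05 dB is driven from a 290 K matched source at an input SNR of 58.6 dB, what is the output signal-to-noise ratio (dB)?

By definition F = SNR_in/SNR_out, so in dB: SNR_out = SNR_in − NF
SNR_out = 58.6 − 5.05 = 53.55 dB

53.55 dB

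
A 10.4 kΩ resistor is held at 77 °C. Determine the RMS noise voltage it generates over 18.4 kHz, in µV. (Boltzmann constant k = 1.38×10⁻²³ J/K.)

T = 77 °C + 273.15 = 350.15 K
V_n = √(4kTRB)
4kTRB = 4 × 1.38×10⁻²³ × 350.15 × 1.04×10⁴ × 1.84×10⁴ = 3.70×10⁻¹² V²
V_n = √(3.70×10⁻¹²) = 1.92×10⁻⁶ V = 1.92 µV

1.92 µV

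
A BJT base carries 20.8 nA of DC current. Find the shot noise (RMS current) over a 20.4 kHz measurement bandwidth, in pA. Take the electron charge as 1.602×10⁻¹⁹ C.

I_n = √(2qI·B)
2qI·B = 2 × 1.602×10⁻¹⁹ × 2.08×10⁻⁸ × 2.04×10⁴ = 1.36×10⁻²² A²
I_n = √(1.36×10⁻²²) = 1.17×10⁻¹¹ A = 11.7 pA

11.7 pA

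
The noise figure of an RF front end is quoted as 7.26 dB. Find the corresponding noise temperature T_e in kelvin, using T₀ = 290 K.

1253 K

F = 10^(7.26/10) = 5.32108
T_e = (F − 1)·T₀ = (5.32108 − 1) × 290 = 1253 K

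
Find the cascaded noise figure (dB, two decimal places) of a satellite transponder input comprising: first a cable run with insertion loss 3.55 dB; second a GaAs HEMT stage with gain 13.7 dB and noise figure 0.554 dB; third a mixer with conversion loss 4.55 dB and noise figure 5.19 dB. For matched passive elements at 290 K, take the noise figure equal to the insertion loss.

4.46 dB

Convert to linear (a loss of L dB is a gain of −L dB): F_i = 10^(NF_i/10), G_i = 10^(G_i,dB/10)
  Stage 1: F_1 = 10^(3.55/10) = 2.265, G_1 = 10^(−3.55/10) = 0.4416
  Stage 2: F_2 = 10^(0.554/10) = 1.136, G_2 = 10^(13.7/10) = 23.44
  Stage 3: F_3 = 10^(5.19/10) = 3.304, G_3 = 10^(−4.55/10) = 0.3508
Friis cascade:
  F = 2.265 + (1.136 − 1)/0.4416 + (3.304 − 1)/10.35 = 2.795
NF = 10 log₁₀(2.795) = 4.46 dB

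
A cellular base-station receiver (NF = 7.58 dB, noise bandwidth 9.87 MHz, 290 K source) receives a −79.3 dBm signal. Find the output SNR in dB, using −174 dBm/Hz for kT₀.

Noise floor: N = −174 + 10 log₁₀(B) + NF
10 log₁₀(9.87×10⁶) = 69.94 dB
N = −174 + 69.94 + 7.58 = −96.48 dBm
SNR = P_sig − N = −79.3 − (−96.48) = 17.18 dB → 17.2 dB

17.2 dB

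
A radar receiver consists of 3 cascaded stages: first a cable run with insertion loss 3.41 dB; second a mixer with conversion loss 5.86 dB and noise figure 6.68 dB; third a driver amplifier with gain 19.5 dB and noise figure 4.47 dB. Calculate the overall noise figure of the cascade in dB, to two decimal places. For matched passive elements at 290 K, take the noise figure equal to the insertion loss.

Convert to linear (a loss of L dB is a gain of −L dB): F_i = 10^(NF_i/10), G_i = 10^(G_i,dB/10)
  Stage 1: F_1 = 10^(3.41/10) = 2.193, G_1 = 10^(−3.41/10) = 0.4560
  Stage 2: F_2 = 10^(6.68/10) = 4.656, G_2 = 10^(−5.86/10) = 0.2594
  Stage 3: F_3 = 10^(4.47/10) = 2.799, G_3 = 10^(19.5/10) = 89.13
Friis cascade:
  F = 2.193 + (4.656 − 1)/0.4560 + (2.799 − 1)/0.1183 = 25.42
NF = 10 log₁₀(25.42) = 14.05 dB

14.05 dB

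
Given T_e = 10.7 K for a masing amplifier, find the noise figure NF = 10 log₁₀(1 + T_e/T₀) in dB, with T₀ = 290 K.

0.157 dB

F = 1 + T_e/T₀ = 1 + 10.7/290 = 1.0369
NF = 10 log₁₀(1.0369) = 0.157 dB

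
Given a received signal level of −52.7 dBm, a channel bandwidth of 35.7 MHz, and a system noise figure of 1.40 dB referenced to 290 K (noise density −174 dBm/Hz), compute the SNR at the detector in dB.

Noise floor: N = −174 + 10 log₁₀(B) + NF
10 log₁₀(3.57×10⁷) = 75.53 dB
N = −174 + 75.53 + 1.40 = −97.07 dBm
SNR = P_sig − N = −52.7 − (−97.07) = 44.37 dB → 44.4 dB

44.4 dB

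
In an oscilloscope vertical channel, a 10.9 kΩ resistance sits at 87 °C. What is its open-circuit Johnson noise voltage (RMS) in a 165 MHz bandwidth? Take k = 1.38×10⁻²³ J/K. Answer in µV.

189 µV

T = 87 °C + 273.15 = 360.15 K
V_n = √(4kTRB)
4kTRB = 4 × 1.38×10⁻²³ × 360.15 × 1.09×10⁴ × 1.65×10⁸ = 3.58×10⁻⁸ V²
V_n = √(3.58×10⁻⁸) = 1.89×10⁻⁴ V = 189 µV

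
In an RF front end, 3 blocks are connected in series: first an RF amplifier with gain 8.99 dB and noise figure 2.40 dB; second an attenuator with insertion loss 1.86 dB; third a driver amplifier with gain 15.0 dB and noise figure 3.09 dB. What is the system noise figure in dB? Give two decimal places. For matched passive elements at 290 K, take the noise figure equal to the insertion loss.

3.02 dB

Convert to linear (a loss of L dB is a gain of −L dB): F_i = 10^(NF_i/10), G_i = 10^(G_i,dB/10)
  Stage 1: F_1 = 10^(2.40/10) = 1.738, G_1 = 10^(8.99/10) = 7.925
  Stage 2: F_2 = 10^(1.86/10) = 1.535, G_2 = 10^(−1.86/10) = 0.6516
  Stage 3: F_3 = 10^(3.09/10) = 2.037, G_3 = 10^(15.0/10) = 31.62
Friis cascade:
  F = 1.738 + (1.535 − 1)/7.925 + (2.037 − 1)/5.164 = 2.006
NF = 10 log₁₀(2.006) = 3.02 dB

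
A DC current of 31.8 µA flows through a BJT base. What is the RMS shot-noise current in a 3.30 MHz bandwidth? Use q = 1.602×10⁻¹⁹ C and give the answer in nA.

I_n = √(2qI·B)
2qI·B = 2 × 1.602×10⁻¹⁹ × 3.18×10⁻⁵ × 3.30×10⁶ = 3.36×10⁻¹⁷ A²
I_n = √(3.36×10⁻¹⁷) = 5.80×10⁻⁹ A = 5.80 nA

5.80 nA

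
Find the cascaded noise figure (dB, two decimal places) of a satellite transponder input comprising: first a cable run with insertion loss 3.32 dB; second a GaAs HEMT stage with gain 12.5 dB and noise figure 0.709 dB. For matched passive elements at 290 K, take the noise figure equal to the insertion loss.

Convert to linear (a loss of L dB is a gain of −L dB): F_i = 10^(NF_i/10), G_i = 10^(G_i,dB/10)
  Stage 1: F_1 = 10^(3.32/10) = 2.148, G_1 = 10^(−3.32/10) = 0.4656
  Stage 2: F_2 = 10^(0.709/10) = 1.177, G_2 = 10^(12.5/10) = 17.78
Friis cascade:
  F = 2.148 + (1.177 − 1)/0.4656 = 2.529
NF = 10 log₁₀(2.529) = 4.03 dB

4.03 dB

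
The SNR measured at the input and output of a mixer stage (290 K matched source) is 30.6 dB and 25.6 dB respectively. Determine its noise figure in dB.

NF (dB) = SNR_in(dB) − SNR_out(dB) when the source is at T₀
NF = 30.6 − 25.6 = 5.0 dB

5.0 dB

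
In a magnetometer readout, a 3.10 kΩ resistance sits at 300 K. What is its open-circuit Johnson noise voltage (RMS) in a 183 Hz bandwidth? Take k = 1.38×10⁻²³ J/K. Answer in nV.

V_n = √(4kTRB)
4kTRB = 4 × 1.38×10⁻²³ × 300 × 3.10×10³ × 1.83×10² = 9.39×10⁻¹⁵ V²
V_n = √(9.39×10⁻¹⁵) = 9.69×10⁻⁸ V = 96.9 nV

96.9 nV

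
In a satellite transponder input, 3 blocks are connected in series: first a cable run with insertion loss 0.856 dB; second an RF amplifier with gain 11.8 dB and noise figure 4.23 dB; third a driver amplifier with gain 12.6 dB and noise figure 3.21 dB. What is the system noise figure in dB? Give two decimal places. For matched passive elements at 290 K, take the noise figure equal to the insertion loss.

Convert to linear (a loss of L dB is a gain of −L dB): F_i = 10^(NF_i/10), G_i = 10^(G_i,dB/10)
  Stage 1: F_1 = 10^(0.856/10) = 1.218, G_1 = 10^(−0.856/10) = 0.8211
  Stage 2: F_2 = 10^(4.23/10) = 2.649, G_2 = 10^(11.8/10) = 15.14
  Stage 3: F_3 = 10^(3.21/10) = 2.094, G_3 = 10^(12.6/10) = 18.20
Friis cascade:
  F = 1.218 + (2.649 − 1)/0.8211 + (2.094 − 1)/12.43 = 3.314
NF = 10 log₁₀(3.314) = 5.20 dB

5.20 dB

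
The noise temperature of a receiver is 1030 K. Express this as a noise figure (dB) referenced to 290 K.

F = 1 + T_e/T₀ = 1 + 1030/290 = 4.55172
NF = 10 log₁₀(4.55172) = 6.58 dB

6.58 dB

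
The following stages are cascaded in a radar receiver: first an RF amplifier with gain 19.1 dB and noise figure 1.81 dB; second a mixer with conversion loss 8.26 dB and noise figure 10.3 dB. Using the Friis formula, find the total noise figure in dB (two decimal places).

Convert to linear (a loss of L dB is a gain of −L dB): F_i = 10^(NF_i/10), G_i = 10^(G_i,dB/10)
  Stage 1: F_1 = 10^(1.81/10) = 1.517, G_1 = 10^(19.1/10) = 81.28
  Stage 2: F_2 = 10^(10.3/10) = 10.72, G_2 = 10^(−8.26/10) = 0.1493
Friis cascade:
  F = 1.517 + (10.72 − 1)/81.28 = 1.637
NF = 10 log₁₀(1.637) = 2.14 dB

2.14 dB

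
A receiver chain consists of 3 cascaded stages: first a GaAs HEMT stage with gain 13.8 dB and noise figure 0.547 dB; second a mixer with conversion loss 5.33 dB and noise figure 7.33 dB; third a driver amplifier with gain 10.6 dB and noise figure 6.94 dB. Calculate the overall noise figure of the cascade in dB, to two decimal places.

Convert to linear (a loss of L dB is a gain of −L dB): F_i = 10^(NF_i/10), G_i = 10^(G_i,dB/10)
  Stage 1: F_1 = 10^(0.547/10) = 1.134, G_1 = 10^(13.8/10) = 23.99
  Stage 2: F_2 = 10^(7.33/10) = 5.408, G_2 = 10^(−5.33/10) = 0.2931
  Stage 3: F_3 = 10^(6.94/10) = 4.943, G_3 = 10^(10.6/10) = 11.48
Friis cascade:
  F = 1.134 + (5.408 − 1)/23.99 + (4.943 − 1)/7.031 = 1.879
NF = 10 log₁₀(1.879) = 2.74 dB

2.74 dB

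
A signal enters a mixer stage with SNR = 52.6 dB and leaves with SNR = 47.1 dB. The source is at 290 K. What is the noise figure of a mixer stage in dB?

NF (dB) = SNR_in(dB) − SNR_out(dB) when the source is at T₀
NF = 52.6 − 47.1 = 5.5 dB

5.5 dB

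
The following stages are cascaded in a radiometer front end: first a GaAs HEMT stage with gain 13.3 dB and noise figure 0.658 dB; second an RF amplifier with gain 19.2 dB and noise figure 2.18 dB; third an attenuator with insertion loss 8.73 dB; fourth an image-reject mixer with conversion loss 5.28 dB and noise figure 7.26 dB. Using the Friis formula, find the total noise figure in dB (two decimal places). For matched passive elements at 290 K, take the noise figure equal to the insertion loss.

0.85 dB

Convert to linear (a loss of L dB is a gain of −L dB): F_i = 10^(NF_i/10), G_i = 10^(G_i,dB/10)
  Stage 1: F_1 = 10^(0.658/10) = 1.164, G_1 = 10^(13.3/10) = 21.38
  Stage 2: F_2 = 10^(2.18/10) = 1.652, G_2 = 10^(19.2/10) = 83.18
  Stage 3: F_3 = 10^(8.73/10) = 7.464, G_3 = 10^(−8.73/10) = 0.1340
  Stage 4: F_4 = 10^(7.26/10) = 5.321, G_4 = 10^(−5.28/10) = 0.2965
Friis cascade:
  F = 1.164 + (1.652 − 1)/21.38 + (7.464 − 1)/1778 + (5.321 − 1)/238.2 = 1.216
NF = 10 log₁₀(1.216) = 0.85 dB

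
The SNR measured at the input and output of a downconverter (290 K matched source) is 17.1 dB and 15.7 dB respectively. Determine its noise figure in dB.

1.4 dB

NF (dB) = SNR_in(dB) − SNR_out(dB) when the source is at T₀
NF = 17.1 − 15.7 = 1.4 dB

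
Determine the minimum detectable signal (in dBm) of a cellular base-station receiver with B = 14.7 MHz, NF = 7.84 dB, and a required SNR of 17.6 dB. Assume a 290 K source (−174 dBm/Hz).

Sensitivity = −174 + 10 log₁₀(B) + NF + SNR_min
= −174 + 71.67 + 7.84 + 17.6
= −76.89 dBm → −76.9 dBm

−76.9 dBm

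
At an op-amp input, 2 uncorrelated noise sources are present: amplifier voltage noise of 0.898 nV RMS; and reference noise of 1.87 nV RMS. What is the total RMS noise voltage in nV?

2.07 nV

Uncorrelated sources add in power (mean-square): V_tot = √(ΣV_i²)
V_tot = √[(8.98×10⁻¹⁰)² + (1.87×10⁻⁹)²] = 2.07×10⁻⁹ V = 2.07 nV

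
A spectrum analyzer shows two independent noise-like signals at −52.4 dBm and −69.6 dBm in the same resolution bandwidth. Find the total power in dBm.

Convert to linear, add, convert back:
P₁ = 5.75×10⁻⁹ W, P₂ = 1.10×10⁻¹⁰ W
P_tot = 5.86×10⁻⁹ W → 10 log₁₀(P_tot / 10⁻³) = −52.3 dBm

−52.3 dBm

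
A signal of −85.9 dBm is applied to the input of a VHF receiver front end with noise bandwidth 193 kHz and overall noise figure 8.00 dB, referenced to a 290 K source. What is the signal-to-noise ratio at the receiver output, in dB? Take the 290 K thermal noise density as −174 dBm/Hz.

Noise floor: N = −174 + 10 log₁₀(B) + NF
10 log₁₀(1.93×10⁵) = 52.86 dB
N = −174 + 52.86 + 8.00 = −113.14 dBm
SNR = P_sig − N = −85.9 − (−113.14) = 27.24 dB → 27.2 dB

27.2 dB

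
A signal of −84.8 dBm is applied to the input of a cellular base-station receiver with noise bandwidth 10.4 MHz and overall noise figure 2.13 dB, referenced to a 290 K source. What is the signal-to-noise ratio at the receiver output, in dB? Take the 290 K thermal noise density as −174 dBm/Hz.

16.9 dB

Noise floor: N = −174 + 10 log₁₀(B) + NF
10 log₁₀(1.04×10⁷) = 70.17 dB
N = −174 + 70.17 + 2.13 = −101.70 dBm
SNR = P_sig − N = −84.8 − (−101.70) = 16.90 dB → 16.9 dB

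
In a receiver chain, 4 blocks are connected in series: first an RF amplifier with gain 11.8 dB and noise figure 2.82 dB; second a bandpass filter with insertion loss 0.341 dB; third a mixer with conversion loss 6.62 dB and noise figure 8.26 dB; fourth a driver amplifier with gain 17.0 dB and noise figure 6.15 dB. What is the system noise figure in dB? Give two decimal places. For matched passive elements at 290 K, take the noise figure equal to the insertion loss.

5.25 dB

Convert to linear (a loss of L dB is a gain of −L dB): F_i = 10^(NF_i/10), G_i = 10^(G_i,dB/10)
  Stage 1: F_1 = 10^(2.82/10) = 1.914, G_1 = 10^(11.8/10) = 15.14
  Stage 2: F_2 = 10^(0.341/10) = 1.082, G_2 = 10^(−0.341/10) = 0.9245
  Stage 3: F_3 = 10^(8.26/10) = 6.699, G_3 = 10^(−6.62/10) = 0.2178
  Stage 4: F_4 = 10^(6.15/10) = 4.121, G_4 = 10^(17.0/10) = 50.12
Friis cascade:
  F = 1.914 + (1.082 − 1)/15.14 + (6.699 − 1)/13.99 + (4.121 − 1)/3.047 = 3.351
NF = 10 log₁₀(3.351) = 5.25 dB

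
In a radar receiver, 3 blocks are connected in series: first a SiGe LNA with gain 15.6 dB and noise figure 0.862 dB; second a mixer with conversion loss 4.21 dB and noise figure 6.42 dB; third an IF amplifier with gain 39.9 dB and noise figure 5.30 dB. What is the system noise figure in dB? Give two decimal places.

Convert to linear (a loss of L dB is a gain of −L dB): F_i = 10^(NF_i/10), G_i = 10^(G_i,dB/10)
  Stage 1: F_1 = 10^(0.862/10) = 1.220, G_1 = 10^(15.6/10) = 36.31
  Stage 2: F_2 = 10^(6.42/10) = 4.385, G_2 = 10^(−4.21/10) = 0.3793
  Stage 3: F_3 = 10^(5.30/10) = 3.388, G_3 = 10^(39.9/10) = 9772
Friis cascade:
  F = 1.220 + (4.385 − 1)/36.31 + (3.388 − 1)/13.77 = 1.486
NF = 10 log₁₀(1.486) = 1.72 dB

1.72 dB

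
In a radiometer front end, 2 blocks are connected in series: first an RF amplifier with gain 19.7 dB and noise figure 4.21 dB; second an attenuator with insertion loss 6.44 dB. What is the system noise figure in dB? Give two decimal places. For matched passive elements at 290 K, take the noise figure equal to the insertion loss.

Convert to linear (a loss of L dB is a gain of −L dB): F_i = 10^(NF_i/10), G_i = 10^(G_i,dB/10)
  Stage 1: F_1 = 10^(4.21/10) = 2.636, G_1 = 10^(19.7/10) = 93.33
  Stage 2: F_2 = 10^(6.44/10) = 4.406, G_2 = 10^(−6.44/10) = 0.2270
Friis cascade:
  F = 2.636 + (4.406 − 1)/93.33 = 2.673
NF = 10 log₁₀(2.673) = 4.27 dB

4.27 dB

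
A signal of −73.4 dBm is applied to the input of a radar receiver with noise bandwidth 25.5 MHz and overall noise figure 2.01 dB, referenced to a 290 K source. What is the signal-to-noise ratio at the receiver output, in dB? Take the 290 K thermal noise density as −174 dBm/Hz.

24.5 dB

Noise floor: N = −174 + 10 log₁₀(B) + NF
10 log₁₀(2.55×10⁷) = 74.07 dB
N = −174 + 74.07 + 2.01 = −97.92 dBm
SNR = P_sig − N = −73.4 − (−97.92) = 24.52 dB → 24.5 dB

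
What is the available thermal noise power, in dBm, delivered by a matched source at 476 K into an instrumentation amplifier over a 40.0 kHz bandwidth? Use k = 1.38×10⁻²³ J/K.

−125.8 dBm

P_n = kTB = 1.38×10⁻²³ × 476 × 4.00×10⁴ = 2.63×10⁻¹⁶ W
In dBm: 10 log₁₀(2.63×10⁻¹⁶ / 10⁻³) = −125.8 dBm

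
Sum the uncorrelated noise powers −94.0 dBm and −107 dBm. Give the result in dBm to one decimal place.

Convert to linear, add, convert back:
P₁ = 3.98×10⁻¹³ W, P₂ = 2.00×10⁻¹⁴ W
P_tot = 4.18×10⁻¹³ W → 10 log₁₀(P_tot / 10⁻³) = −93.8 dBm

−93.8 dBm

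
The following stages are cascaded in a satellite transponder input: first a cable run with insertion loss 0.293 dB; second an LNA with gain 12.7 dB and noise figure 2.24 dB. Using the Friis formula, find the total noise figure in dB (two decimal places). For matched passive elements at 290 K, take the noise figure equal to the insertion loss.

Convert to linear (a loss of L dB is a gain of −L dB): F_i = 10^(NF_i/10), G_i = 10^(G_i,dB/10)
  Stage 1: F_1 = 10^(0.293/10) = 1.070, G_1 = 10^(−0.293/10) = 0.9348
  Stage 2: F_2 = 10^(2.24/10) = 1.675, G_2 = 10^(12.7/10) = 18.62
Friis cascade:
  F = 1.070 + (1.675 − 1)/0.9348 = 1.792
NF = 10 log₁₀(1.792) = 2.53 dB

2.53 dB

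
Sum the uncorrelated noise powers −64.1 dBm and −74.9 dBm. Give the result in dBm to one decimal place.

−63.8 dBm

Convert to linear, add, convert back:
P₁ = 3.89×10⁻¹⁰ W, P₂ = 3.24×10⁻¹¹ W
P_tot = 4.21×10⁻¹⁰ W → 10 log₁₀(P_tot / 10⁻³) = −63.8 dBm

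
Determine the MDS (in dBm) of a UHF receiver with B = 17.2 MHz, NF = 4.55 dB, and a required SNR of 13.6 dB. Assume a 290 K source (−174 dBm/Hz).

−83.5 dBm

Sensitivity = −174 + 10 log₁₀(B) + NF + SNR_min
= −174 + 72.36 + 4.55 + 13.6
= −83.49 dBm → −83.5 dBm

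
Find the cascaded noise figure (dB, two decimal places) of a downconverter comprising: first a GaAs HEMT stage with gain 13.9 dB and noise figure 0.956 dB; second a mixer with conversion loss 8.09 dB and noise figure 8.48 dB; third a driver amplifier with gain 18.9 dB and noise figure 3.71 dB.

2.66 dB

Convert to linear (a loss of L dB is a gain of −L dB): F_i = 10^(NF_i/10), G_i = 10^(G_i,dB/10)
  Stage 1: F_1 = 10^(0.956/10) = 1.246, G_1 = 10^(13.9/10) = 24.55
  Stage 2: F_2 = 10^(8.48/10) = 7.047, G_2 = 10^(−8.09/10) = 0.1552
  Stage 3: F_3 = 10^(3.71/10) = 2.350, G_3 = 10^(18.9/10) = 77.62
Friis cascade:
  F = 1.246 + (7.047 − 1)/24.55 + (2.350 − 1)/3.811 = 1.847
NF = 10 log₁₀(1.847) = 2.66 dB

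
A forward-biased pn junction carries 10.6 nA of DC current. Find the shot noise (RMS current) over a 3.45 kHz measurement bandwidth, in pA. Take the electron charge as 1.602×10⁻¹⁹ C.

I_n = √(2qI·B)
2qI·B = 2 × 1.602×10⁻¹⁹ × 1.06×10⁻⁸ × 3.45×10³ = 1.17×10⁻²³ A²
I_n = √(1.17×10⁻²³) = 3.42×10⁻¹² A = 3.42 pA

3.42 pA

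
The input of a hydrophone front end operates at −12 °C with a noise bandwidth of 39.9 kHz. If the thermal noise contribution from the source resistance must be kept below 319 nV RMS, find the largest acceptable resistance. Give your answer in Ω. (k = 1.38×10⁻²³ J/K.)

T = −12 °C + 273.15 = 261.15 K
Johnson–Nyquist: V_n = √(4kTRB) ⇒ R = V_n² / (4kTB)
4kTB = 4 × 1.38×10⁻²³ × 261.15 × 3.99×10⁴ = 5.75×10⁻¹⁶
R = (3.19×10⁻⁷)² / 5.75×10⁻¹⁶ = 1.77×10² Ω = 177 Ω

177 Ω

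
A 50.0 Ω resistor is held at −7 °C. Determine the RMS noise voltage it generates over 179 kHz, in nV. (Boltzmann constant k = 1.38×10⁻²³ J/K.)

363 nV

T = −7 °C + 273.15 = 266.15 K
V_n = √(4kTRB)
4kTRB = 4 × 1.38×10⁻²³ × 266.15 × 5.00×10¹ × 1.79×10⁵ = 1.31×10⁻¹³ V²
V_n = √(1.31×10⁻¹³) = 3.63×10⁻⁷ V = 363 nV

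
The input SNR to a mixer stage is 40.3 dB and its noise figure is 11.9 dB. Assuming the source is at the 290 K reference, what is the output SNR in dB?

28.4 dB

By definition F = SNR_in/SNR_out, so in dB: SNR_out = SNR_in − NF
SNR_out = 40.3 − 11.9 = 28.4 dB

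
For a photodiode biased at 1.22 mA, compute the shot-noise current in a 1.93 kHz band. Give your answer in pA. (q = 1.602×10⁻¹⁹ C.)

869 pA

I_n = √(2qI·B)
2qI·B = 2 × 1.602×10⁻¹⁹ × 1.22×10⁻³ × 1.93×10³ = 7.54×10⁻¹⁹ A²
I_n = √(7.54×10⁻¹⁹) = 8.69×10⁻¹⁰ A = 869 pA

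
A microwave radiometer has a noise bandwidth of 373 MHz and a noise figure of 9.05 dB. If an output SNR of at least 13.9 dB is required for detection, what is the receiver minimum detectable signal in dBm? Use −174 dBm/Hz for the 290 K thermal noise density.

Sensitivity = −174 + 10 log₁₀(B) + NF + SNR_min
= −174 + 85.72 + 9.05 + 13.9
= −65.33 dBm → −65.3 dBm

−65.3 dBm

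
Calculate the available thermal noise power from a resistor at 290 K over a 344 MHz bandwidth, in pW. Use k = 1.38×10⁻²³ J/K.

P_n = kTB = 1.38×10⁻²³ × 290 × 3.44×10⁸ = 1.38×10⁻¹² W = 1.38 pW

1.38 pW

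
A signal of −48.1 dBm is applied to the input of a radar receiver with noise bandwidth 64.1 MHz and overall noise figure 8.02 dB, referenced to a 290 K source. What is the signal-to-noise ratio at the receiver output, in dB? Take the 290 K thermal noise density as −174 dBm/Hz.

Noise floor: N = −174 + 10 log₁₀(B) + NF
10 log₁₀(6.41×10⁷) = 78.07 dB
N = −174 + 78.07 + 8.02 = −87.91 dBm
SNR = P_sig − N = −48.1 − (−87.91) = 39.81 dB → 39.8 dB

39.8 dB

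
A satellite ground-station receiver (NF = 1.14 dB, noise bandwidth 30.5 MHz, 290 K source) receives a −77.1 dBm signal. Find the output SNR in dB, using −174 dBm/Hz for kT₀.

20.9 dB

Noise floor: N = −174 + 10 log₁₀(B) + NF
10 log₁₀(3.05×10⁷) = 74.84 dB
N = −174 + 74.84 + 1.14 = −98.02 dBm
SNR = P_sig − N = −77.1 − (−98.02) = 20.92 dB → 20.9 dB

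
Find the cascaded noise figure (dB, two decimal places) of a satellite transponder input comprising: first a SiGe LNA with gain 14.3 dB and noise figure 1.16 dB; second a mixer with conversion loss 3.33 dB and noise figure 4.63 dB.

1.39 dB

Convert to linear (a loss of L dB is a gain of −L dB): F_i = 10^(NF_i/10), G_i = 10^(G_i,dB/10)
  Stage 1: F_1 = 10^(1.16/10) = 1.306, G_1 = 10^(14.3/10) = 26.92
  Stage 2: F_2 = 10^(4.63/10) = 2.904, G_2 = 10^(−3.33/10) = 0.4645
Friis cascade:
  F = 1.306 + (2.904 − 1)/26.92 = 1.377
NF = 10 log₁₀(1.377) = 1.39 dB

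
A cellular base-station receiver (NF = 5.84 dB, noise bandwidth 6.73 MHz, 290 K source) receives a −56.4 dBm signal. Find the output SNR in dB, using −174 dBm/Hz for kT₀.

43.5 dB

Noise floor: N = −174 + 10 log₁₀(B) + NF
10 log₁₀(6.73×10⁶) = 68.28 dB
N = −174 + 68.28 + 5.84 = −99.88 dBm
SNR = P_sig − N = −56.4 − (−99.88) = 43.48 dB → 43.5 dB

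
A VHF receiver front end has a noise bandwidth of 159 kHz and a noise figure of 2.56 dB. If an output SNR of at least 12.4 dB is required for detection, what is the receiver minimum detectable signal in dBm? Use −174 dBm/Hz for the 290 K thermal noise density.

Sensitivity = −174 + 10 log₁₀(B) + NF + SNR_min
= −174 + 52.01 + 2.56 + 12.4
= −107.03 dBm → −107.0 dBm

−107.0 dBm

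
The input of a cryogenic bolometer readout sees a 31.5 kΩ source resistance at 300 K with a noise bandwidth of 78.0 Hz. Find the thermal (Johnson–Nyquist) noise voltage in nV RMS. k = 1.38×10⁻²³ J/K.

V_n = √(4kTRB)
4kTRB = 4 × 1.38×10⁻²³ × 300 × 3.15×10⁴ × 7.80×10¹ = 4.07×10⁻¹⁴ V²
V_n = √(4.07×10⁻¹⁴) = 2.02×10⁻⁷ V = 202 nV

202 nV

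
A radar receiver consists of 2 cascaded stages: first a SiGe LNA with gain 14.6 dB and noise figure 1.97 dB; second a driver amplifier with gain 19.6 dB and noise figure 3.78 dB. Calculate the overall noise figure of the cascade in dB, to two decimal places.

2.10 dB

Convert to linear (a loss of L dB is a gain of −L dB): F_i = 10^(NF_i/10), G_i = 10^(G_i,dB/10)
  Stage 1: F_1 = 10^(1.97/10) = 1.574, G_1 = 10^(14.6/10) = 28.84
  Stage 2: F_2 = 10^(3.78/10) = 2.388, G_2 = 10^(19.6/10) = 91.20
Friis cascade:
  F = 1.574 + (2.388 − 1)/28.84 = 1.622
NF = 10 log₁₀(1.622) = 2.10 dB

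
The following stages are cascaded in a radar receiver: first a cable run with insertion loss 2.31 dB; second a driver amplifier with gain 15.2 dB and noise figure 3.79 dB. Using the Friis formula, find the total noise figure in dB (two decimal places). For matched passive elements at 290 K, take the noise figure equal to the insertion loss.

6.10 dB

Convert to linear (a loss of L dB is a gain of −L dB): F_i = 10^(NF_i/10), G_i = 10^(G_i,dB/10)
  Stage 1: F_1 = 10^(2.31/10) = 1.702, G_1 = 10^(−2.31/10) = 0.5875
  Stage 2: F_2 = 10^(3.79/10) = 2.393, G_2 = 10^(15.2/10) = 33.11
Friis cascade:
  F = 1.702 + (2.393 − 1)/0.5875 = 4.074
NF = 10 log₁₀(4.074) = 6.10 dB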